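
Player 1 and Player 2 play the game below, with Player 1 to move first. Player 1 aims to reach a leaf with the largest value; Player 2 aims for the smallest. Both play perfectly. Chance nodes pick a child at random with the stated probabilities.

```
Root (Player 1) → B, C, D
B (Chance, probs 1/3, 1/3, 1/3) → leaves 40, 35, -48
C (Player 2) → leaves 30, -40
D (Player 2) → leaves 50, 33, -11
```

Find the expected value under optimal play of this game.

9

B (Chance): 1/3·40 + 1/3·35 + 1/3·-48 = 9
C (Player 2): min(30, -40) = -40
D (Player 2): min(50, 33, -11) = -11
Root (Player 1): max(9, -40, -11) = 9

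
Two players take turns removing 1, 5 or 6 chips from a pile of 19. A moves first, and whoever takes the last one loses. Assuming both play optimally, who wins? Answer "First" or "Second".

i:   0  1  2  3  4  5  6  7  8  9 10 11 12 13 14 15 16 17 18 19
     W  L  W  L  W  L  W  W  W  W  W  W  L  W  L  W  L  W  W  W
Position 19 is W, so the first player wins.

First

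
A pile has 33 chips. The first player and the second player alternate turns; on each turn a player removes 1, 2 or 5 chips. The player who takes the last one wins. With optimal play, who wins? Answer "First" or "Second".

Second

i:   0  1  2  3  4  5  6  7  8  9 10 11 12 13 14 15 16 17 18 19 20 21 22 23 24 25 26 27 28 29 30 31 32 33
     L  W  W  L  W  W  L  W  W  L  W  W  L  W  W  L  W  W  L  W  W  L  W  W  L  W  W  L  W  W  L  W  W  L
Position 33 is L, so the second player wins.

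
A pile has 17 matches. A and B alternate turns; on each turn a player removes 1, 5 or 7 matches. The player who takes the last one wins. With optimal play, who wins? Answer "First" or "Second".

W/L table (W = player to move can force a win):
i:   0  1  2  3  4  5  6  7  8  9 10 11 12 13 14 15 16 17
     L  W  L  W  L  W  L  W  L  W  L  W  L  W  L  W  L  W
Position 17 is W, so the first player wins.

First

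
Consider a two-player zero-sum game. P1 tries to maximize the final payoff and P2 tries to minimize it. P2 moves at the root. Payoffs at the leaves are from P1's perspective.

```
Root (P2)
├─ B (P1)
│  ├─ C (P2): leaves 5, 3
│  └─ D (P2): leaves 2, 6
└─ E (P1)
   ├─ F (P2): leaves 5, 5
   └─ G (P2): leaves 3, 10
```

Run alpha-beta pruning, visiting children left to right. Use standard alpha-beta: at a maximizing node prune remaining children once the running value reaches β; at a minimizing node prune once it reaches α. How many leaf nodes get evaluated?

5

C [α=-∞,β=+∞]: v=3
D [α=3,β=+∞]: v=2 after child 1 ≤ α → α-cutoff, skip 1
B [α=-∞,β=+∞]: v=3
F [α=-∞,β=3]: v=5
E [α=-∞,β=3]: v=5 after child 1 ≥ β → β-cutoff, skip 1
Root [α=-∞,β=+∞]: v=3
Leaves evaluated: 5 of 8.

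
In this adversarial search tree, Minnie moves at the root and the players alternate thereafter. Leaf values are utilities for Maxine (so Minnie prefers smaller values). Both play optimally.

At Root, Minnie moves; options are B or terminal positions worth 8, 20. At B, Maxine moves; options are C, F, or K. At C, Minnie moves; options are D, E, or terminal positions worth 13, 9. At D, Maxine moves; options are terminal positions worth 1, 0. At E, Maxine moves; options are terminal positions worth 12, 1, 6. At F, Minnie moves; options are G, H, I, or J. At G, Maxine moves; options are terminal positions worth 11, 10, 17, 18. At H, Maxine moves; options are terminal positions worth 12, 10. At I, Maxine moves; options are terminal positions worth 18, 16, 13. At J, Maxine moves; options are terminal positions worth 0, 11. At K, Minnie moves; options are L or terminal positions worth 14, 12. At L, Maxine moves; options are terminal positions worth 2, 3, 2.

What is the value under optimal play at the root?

D (Maxine): max(1, 0) = 1
E (Maxine): max(12, 1, 6) = 12
C (Minnie): min(1, 12, 13, 9) = 1
G (Maxine): max(11, 10, 17, 18) = 18
H (Maxine): max(12, 10) = 12
I (Maxine): max(18, 16, 13) = 18
J (Maxine): max(0, 11) = 11
F (Minnie): min(18, 12, 18, 11) = 11
L (Maxine): max(2, 3, 2) = 3
K (Minnie): min(3, 14, 12) = 3
B (Maxine): max(1, 11, 3) = 11
Root (Minnie): min(11, 8, 20) = 8

8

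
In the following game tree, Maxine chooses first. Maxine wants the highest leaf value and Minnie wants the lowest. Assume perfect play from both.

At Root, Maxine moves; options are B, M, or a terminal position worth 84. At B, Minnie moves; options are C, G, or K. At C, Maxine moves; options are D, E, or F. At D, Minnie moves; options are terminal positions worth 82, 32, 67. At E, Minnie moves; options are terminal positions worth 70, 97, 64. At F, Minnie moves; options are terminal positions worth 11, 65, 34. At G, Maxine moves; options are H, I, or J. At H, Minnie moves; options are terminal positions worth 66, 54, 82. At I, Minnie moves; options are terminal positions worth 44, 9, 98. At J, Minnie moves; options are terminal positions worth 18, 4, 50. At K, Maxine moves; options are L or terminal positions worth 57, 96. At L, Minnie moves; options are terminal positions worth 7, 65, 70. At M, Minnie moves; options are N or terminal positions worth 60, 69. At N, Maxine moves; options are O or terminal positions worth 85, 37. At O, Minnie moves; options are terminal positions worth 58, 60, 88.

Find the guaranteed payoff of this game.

D (Minnie): min(82, 32, 67) = 32
E (Minnie): min(70, 97, 64) = 64
F (Minnie): min(11, 65, 34) = 11
C (Maxine): max(32, 64, 11) = 64
H (Minnie): min(66, 54, 82) = 54
I (Minnie): min(44, 9, 98) = 9
J (Minnie): min(18, 4, 50) = 4
G (Maxine): max(54, 9, 4) = 54
L (Minnie): min(7, 65, 70) = 7
K (Maxine): max(7, 57, 96) = 96
B (Minnie): min(64, 54, 96) = 54
O (Minnie): min(58, 60, 88) = 58
N (Maxine): max(58, 85, 37) = 85
M (Minnie): min(85, 60, 69) = 60
Root (Maxine): max(54, 60, 84) = 84

84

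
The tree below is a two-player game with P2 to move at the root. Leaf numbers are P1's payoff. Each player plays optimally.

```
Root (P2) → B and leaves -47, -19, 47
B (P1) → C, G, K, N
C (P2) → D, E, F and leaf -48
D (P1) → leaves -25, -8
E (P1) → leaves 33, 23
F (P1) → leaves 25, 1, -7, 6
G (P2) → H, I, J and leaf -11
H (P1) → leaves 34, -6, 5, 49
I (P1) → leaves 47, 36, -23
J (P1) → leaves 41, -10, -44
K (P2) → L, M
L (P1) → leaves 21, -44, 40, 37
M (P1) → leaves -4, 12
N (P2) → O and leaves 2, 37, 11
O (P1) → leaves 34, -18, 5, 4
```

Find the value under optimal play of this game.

-47

D (P1): max(-25, -8) = -8
E (P1): max(33, 23) = 33
F (P1): max(25, 1, -7, 6) = 25
C (P2): min(-8, 33, 25, -48) = -48
H (P1): max(34, -6, 5, 49) = 49
I (P1): max(47, 36, -23) = 47
J (P1): max(41, -10, -44) = 41
G (P2): min(49, 47, 41, -11) = -11
L (P1): max(21, -44, 40, 37) = 40
M (P1): max(-4, 12) = 12
K (P2): min(40, 12) = 12
O (P1): max(34, -18, 5, 4) = 34
N (P2): min(34, 2, 37, 11) = 2
B (P1): max(-48, -11, 12, 2) = 12
Root (P2): min(12, -47, -19, 47) = -47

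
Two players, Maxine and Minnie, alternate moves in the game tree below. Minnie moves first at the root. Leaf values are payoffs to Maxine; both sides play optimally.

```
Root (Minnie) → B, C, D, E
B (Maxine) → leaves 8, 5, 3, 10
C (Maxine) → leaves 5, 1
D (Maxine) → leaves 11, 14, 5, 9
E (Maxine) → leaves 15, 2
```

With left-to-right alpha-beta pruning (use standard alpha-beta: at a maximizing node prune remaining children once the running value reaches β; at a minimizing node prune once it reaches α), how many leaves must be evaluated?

B [α=-∞,β=+∞]: v=10
C [α=-∞,β=10]: v=5
D [α=-∞,β=5]: v=11 after child 1 ≥ β → β-cutoff, skip 3
E [α=-∞,β=5]: v=15 after child 1 ≥ β → β-cutoff, skip 1
Root [α=-∞,β=+∞]: v=5
Leaves evaluated: 8 of 12.

8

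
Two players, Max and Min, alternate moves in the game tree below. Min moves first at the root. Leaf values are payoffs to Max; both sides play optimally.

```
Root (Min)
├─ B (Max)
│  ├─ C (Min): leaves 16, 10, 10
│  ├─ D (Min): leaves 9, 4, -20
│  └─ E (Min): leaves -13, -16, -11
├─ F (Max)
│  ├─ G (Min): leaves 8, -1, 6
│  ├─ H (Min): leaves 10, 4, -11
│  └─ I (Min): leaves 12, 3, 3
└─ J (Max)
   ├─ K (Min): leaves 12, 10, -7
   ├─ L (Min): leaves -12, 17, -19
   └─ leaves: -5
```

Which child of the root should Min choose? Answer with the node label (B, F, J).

J

C (Min): min(16, 10, 10) = 10
D (Min): min(9, 4, -20) = -20
E (Min): min(-13, -16, -11) = -16
B (Max): max(10, -20, -16) = 10
G (Min): min(8, -1, 6) = -1
H (Min): min(10, 4, -11) = -11
I (Min): min(12, 3, 3) = 3
F (Max): max(-1, -11, 3) = 3
K (Min): min(12, 10, -7) = -7
L (Min): min(-12, 17, -19) = -19
J (Max): max(-7, -19, -5) = -5
Root (Min): min(10, 3, -5) = -5
Min picks the child with the lowest value: J (value -5).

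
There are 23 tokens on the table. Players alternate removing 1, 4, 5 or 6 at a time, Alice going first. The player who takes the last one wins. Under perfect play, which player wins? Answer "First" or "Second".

i:   0  1  2  3  4  5  6  7  8  9 10 11 12 13 14 15 16 17 18 19 20 21 22 23
     L  W  L  W  W  W  W  W  W  L  W  L  W  W  W  W  W  W  L  W  L  W  W  W
Position 23 is W, so the first player wins.

First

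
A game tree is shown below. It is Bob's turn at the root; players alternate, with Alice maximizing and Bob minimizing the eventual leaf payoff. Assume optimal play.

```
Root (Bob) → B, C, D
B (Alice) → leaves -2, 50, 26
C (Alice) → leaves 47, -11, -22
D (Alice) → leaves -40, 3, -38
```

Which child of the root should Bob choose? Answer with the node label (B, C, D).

D

B (Alice): max(-2, 50, 26) = 50
C (Alice): max(47, -11, -22) = 47
D (Alice): max(-40, 3, -38) = 3
Root (Bob): min(50, 47, 3) = 3
Bob picks the child with the lowest value: D (value 3).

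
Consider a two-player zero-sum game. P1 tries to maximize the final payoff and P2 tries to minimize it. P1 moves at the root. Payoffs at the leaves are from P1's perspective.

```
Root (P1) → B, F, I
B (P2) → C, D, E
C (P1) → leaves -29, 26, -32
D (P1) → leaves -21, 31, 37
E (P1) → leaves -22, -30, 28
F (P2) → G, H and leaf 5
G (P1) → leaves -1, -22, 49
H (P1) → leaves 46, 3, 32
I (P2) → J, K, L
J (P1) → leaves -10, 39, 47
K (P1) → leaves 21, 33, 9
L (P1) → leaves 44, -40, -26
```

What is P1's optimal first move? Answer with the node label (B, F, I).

C (P1): max(-29, 26, -32) = 26
D (P1): max(-21, 31, 37) = 37
E (P1): max(-22, -30, 28) = 28
B (P2): min(26, 37, 28) = 26
G (P1): max(-1, -22, 49) = 49
H (P1): max(46, 3, 32) = 46
F (P2): min(49, 46, 5) = 5
J (P1): max(-10, 39, 47) = 47
K (P1): max(21, 33, 9) = 33
L (P1): max(44, -40, -26) = 44
I (P2): min(47, 33, 44) = 33
Root (P1): max(26, 5, 33) = 33
P1 picks the child with the highest value: I (value 33).

I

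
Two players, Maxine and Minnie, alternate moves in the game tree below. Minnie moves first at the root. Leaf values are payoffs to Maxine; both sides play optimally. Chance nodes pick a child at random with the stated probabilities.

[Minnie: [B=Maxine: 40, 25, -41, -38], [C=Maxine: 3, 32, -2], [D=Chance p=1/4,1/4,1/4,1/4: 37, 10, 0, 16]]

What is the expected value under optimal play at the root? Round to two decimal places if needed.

15.75

B (Maxine): max(40, 25, -41, -38) = 40
C (Maxine): max(3, 32, -2) = 32
D (Chance): 1/4·37 + 1/4·10 + 1/4·0 + 1/4·16 = 15.75
Root (Minnie): min(40, 32, 15.75) = 15.75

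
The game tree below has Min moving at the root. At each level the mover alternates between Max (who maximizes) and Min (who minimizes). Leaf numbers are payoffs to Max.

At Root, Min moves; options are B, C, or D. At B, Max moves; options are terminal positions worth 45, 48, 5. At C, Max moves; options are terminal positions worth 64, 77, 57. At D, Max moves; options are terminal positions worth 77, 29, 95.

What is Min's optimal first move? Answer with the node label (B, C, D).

B (Max): max(45, 48, 5) = 48
C (Max): max(64, 77, 57) = 77
D (Max): max(77, 29, 95) = 95
Root (Min): min(48, 77, 95) = 48
Min picks the child with the lowest value: B (value 48).

B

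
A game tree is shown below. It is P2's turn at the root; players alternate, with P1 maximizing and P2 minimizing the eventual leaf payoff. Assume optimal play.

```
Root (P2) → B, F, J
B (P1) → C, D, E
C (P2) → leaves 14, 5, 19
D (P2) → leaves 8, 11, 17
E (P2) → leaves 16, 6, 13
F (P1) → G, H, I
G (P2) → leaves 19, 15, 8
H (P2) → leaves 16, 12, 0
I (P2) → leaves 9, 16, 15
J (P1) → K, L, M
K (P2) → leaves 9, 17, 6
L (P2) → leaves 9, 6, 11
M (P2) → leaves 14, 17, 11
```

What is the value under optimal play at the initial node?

C (P2): min(14, 5, 19) = 5
D (P2): min(8, 11, 17) = 8
E (P2): min(16, 6, 13) = 6
B (P1): max(5, 8, 6) = 8
G (P2): min(19, 15, 8) = 8
H (P2): min(16, 12, 0) = 0
I (P2): min(9, 16, 15) = 9
F (P1): max(8, 0, 9) = 9
K (P2): min(9, 17, 6) = 6
L (P2): min(9, 6, 11) = 6
M (P2): min(14, 17, 11) = 11
J (P1): max(6, 6, 11) = 11
Root (P2): min(8, 9, 11) = 8

8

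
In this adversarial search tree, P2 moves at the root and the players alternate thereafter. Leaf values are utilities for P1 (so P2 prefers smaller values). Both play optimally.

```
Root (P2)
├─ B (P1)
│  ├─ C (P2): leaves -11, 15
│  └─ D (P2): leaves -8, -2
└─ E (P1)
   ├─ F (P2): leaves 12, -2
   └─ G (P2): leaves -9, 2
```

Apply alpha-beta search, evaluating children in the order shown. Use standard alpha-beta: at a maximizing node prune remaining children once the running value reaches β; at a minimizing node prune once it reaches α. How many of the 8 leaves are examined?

6

C [α=-∞,β=+∞]: v=-11
D [α=-11,β=+∞]: v=-8
B [α=-∞,β=+∞]: v=-8
F [α=-∞,β=-8]: v=-2
E [α=-∞,β=-8]: v=-2 after child 1 ≥ β → β-cutoff, skip 1
Root [α=-∞,β=+∞]: v=-8
Leaves evaluated: 6 of 8.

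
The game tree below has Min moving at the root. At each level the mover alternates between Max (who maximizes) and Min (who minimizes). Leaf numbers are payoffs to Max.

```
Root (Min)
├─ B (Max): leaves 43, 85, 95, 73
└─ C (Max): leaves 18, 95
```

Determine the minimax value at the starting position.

95

B (Max): max(43, 85, 95, 73) = 95
C (Max): max(18, 95) = 95
Root (Min): min(95, 95) = 95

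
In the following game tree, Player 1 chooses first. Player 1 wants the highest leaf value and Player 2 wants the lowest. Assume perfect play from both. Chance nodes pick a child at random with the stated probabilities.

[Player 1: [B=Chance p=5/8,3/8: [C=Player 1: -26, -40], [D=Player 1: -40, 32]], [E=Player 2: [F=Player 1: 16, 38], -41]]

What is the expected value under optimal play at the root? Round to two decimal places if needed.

-4.25

C (Player 1): max(-26, -40) = -26
D (Player 1): max(-40, 32) = 32
B (Chance): 5/8·-26 + 3/8·32 = -4.25
F (Player 1): max(16, 38) = 38
E (Player 2): min(38, -41) = -41
Root (Player 1): max(-4.25, -41) = -4.25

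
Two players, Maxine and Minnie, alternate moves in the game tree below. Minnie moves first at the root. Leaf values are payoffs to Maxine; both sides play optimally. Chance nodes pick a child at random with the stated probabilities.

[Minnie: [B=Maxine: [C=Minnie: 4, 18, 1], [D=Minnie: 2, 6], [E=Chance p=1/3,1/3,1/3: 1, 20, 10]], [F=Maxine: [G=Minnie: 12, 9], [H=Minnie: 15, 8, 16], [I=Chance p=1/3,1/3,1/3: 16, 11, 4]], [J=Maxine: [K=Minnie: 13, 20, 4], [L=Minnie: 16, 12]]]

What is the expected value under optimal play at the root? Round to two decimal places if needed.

C (Minnie): min(4, 18, 1) = 1
D (Minnie): min(2, 6) = 2
E (Chance): 1/3·1 + 1/3·20 + 1/3·10 = 10.33
B (Maxine): max(1, 2, 10.33) = 10.33
G (Minnie): min(12, 9) = 9
H (Minnie): min(15, 8, 16) = 8
I (Chance): 1/3·16 + 1/3·11 + 1/3·4 = 10.33
F (Maxine): max(9, 8, 10.33) = 10.33
K (Minnie): min(13, 20, 4) = 4
L (Minnie): min(16, 12) = 12
J (Maxine): max(4, 12) = 12
Root (Minnie): min(10.33, 10.33, 12) = 10.33

10.33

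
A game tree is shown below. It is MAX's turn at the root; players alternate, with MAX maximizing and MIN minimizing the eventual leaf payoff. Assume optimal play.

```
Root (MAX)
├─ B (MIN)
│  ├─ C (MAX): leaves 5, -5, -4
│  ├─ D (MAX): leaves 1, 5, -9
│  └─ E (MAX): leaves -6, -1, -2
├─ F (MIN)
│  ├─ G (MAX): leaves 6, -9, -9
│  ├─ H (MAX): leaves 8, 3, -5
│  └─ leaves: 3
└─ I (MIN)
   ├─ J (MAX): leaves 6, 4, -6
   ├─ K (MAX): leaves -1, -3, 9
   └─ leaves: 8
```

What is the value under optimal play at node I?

J: max(6, 4, -6) = 6
K: max(-1, -3, 9) = 9
I: min(6, 9, 8) = 6

6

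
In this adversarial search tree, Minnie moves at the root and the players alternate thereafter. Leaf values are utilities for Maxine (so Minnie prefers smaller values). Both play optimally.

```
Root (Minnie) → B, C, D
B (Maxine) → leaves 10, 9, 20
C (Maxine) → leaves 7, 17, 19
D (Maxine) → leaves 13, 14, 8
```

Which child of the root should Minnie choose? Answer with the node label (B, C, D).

B (Maxine): max(10, 9, 20) = 20
C (Maxine): max(7, 17, 19) = 19
D (Maxine): max(13, 14, 8) = 14
Root (Minnie): min(20, 19, 14) = 14
Minnie picks the child with the lowest value: D (value 14).

D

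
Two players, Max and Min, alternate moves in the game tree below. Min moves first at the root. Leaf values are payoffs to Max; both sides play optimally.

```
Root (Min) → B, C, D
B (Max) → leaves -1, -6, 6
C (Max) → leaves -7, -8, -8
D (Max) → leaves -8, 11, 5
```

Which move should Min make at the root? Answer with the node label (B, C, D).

B (Max): max(-1, -6, 6) = 6
C (Max): max(-7, -8, -8) = -7
D (Max): max(-8, 11, 5) = 11
Root (Min): min(6, -7, 11) = -7
Min picks the child with the lowest value: C (value -7).

C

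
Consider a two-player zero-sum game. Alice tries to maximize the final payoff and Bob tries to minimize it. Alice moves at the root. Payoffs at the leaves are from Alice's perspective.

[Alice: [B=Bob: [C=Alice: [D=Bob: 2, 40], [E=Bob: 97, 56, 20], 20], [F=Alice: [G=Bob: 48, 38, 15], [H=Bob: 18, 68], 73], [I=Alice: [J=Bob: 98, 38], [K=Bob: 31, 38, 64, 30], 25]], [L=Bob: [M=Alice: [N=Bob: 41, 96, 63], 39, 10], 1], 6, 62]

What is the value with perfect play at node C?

20

D: min(2, 40) = 2
E: min(97, 56, 20) = 20
C: max(2, 20, 20) = 20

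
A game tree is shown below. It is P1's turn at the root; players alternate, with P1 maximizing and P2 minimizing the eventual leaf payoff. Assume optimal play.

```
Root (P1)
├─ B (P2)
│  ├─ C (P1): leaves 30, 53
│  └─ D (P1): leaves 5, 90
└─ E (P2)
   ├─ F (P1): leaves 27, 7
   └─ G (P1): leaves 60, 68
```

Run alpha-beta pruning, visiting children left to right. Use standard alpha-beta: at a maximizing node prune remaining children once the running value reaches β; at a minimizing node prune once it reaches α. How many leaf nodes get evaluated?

C [α=-∞,β=+∞]: v=53
D [α=-∞,β=53]: v=90
B [α=-∞,β=+∞]: v=53
F [α=53,β=+∞]: v=27
E [α=53,β=+∞]: v=27 after child 1 ≤ α → α-cutoff, skip 1
Root [α=-∞,β=+∞]: v=53
Leaves evaluated: 6 of 8.

6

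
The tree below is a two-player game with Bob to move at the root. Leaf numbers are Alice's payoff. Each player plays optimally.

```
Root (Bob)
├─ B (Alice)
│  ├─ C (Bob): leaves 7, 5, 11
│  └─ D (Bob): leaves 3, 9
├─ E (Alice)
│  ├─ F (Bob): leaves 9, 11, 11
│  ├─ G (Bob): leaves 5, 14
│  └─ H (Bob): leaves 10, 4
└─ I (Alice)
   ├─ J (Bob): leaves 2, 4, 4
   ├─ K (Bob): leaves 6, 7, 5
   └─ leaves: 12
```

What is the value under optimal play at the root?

C (Bob): min(7, 5, 11) = 5
D (Bob): min(3, 9) = 3
B (Alice): max(5, 3) = 5
F (Bob): min(9, 11, 11) = 9
G (Bob): min(5, 14) = 5
H (Bob): min(10, 4) = 4
E (Alice): max(9, 5, 4) = 9
J (Bob): min(2, 4, 4) = 2
K (Bob): min(6, 7, 5) = 5
I (Alice): max(2, 5, 12) = 12
Root (Bob): min(5, 9, 12) = 5

5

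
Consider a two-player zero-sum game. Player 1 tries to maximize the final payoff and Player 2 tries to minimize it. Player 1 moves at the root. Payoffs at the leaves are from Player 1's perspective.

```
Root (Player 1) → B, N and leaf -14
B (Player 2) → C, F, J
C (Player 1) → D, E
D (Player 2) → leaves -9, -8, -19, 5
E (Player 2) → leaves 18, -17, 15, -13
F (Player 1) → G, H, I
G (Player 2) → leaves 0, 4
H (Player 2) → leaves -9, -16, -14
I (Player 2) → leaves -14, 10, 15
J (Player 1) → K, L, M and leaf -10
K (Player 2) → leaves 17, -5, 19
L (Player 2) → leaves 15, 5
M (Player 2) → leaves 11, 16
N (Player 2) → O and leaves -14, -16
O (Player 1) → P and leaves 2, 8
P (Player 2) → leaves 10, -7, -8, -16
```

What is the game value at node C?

-17

D: min(-9, -8, -19, 5) = -19
E: min(18, -17, 15, -13) = -17
C: max(-19, -17) = -17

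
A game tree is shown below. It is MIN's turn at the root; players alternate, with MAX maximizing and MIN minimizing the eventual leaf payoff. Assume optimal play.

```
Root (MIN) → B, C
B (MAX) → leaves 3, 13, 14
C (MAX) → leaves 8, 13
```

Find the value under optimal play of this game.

B (MAX): max(3, 13, 14) = 14
C (MAX): max(8, 13) = 13
Root (MIN): min(14, 13) = 13

13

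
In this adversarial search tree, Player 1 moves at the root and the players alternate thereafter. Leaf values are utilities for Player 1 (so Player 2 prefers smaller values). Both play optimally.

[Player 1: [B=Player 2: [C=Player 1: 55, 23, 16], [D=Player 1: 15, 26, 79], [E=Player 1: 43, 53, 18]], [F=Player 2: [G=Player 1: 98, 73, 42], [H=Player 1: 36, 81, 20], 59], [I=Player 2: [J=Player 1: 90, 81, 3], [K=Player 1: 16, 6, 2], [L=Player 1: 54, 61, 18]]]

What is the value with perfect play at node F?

G: max(98, 73, 42) = 98
H: max(36, 81, 20) = 81
F: min(98, 81, 59) = 59

59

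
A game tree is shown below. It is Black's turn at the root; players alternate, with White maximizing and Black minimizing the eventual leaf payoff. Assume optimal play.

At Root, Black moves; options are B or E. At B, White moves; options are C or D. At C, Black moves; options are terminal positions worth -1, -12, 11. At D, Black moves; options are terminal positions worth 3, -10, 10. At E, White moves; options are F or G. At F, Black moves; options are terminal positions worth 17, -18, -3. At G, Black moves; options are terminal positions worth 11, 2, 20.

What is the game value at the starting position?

-10

C (Black): min(-1, -12, 11) = -12
D (Black): min(3, -10, 10) = -10
B (White): max(-12, -10) = -10
F (Black): min(17, -18, -3) = -18
G (Black): min(11, 2, 20) = 2
E (White): max(-18, 2) = 2
Root (Black): min(-10, 2) = -10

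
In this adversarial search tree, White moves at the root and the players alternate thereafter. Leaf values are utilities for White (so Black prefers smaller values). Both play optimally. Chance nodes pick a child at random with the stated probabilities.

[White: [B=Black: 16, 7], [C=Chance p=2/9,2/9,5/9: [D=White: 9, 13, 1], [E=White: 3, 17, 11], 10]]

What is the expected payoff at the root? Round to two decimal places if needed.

12.22

B (Black): min(16, 7) = 7
D (White): max(9, 13, 1) = 13
E (White): max(3, 17, 11) = 17
C (Chance): 2/9·13 + 2/9·17 + 5/9·10 = 12.22
Root (White): max(7, 12.22) = 12.22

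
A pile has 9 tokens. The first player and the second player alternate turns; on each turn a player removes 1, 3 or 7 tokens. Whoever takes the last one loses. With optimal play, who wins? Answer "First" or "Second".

Compute winning (W) and losing (L) positions by backward induction:
i:   0  1  2  3  4  5  6  7  8  9
     W  L  W  L  W  L  W  L  W  L
Position 9 is L, so the second player wins.

Second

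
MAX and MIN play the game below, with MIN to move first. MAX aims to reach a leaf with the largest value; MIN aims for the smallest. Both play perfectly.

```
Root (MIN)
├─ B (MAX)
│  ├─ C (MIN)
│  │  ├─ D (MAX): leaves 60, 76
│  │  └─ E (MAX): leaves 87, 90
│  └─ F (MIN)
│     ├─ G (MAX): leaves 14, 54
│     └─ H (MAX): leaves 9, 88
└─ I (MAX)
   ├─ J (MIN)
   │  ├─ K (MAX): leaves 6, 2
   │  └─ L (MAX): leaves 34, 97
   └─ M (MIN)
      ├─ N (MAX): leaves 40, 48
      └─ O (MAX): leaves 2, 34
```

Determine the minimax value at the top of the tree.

D (MAX): max(60, 76) = 76
E (MAX): max(87, 90) = 90
C (MIN): min(76, 90) = 76
G (MAX): max(14, 54) = 54
H (MAX): max(9, 88) = 88
F (MIN): min(54, 88) = 54
B (MAX): max(76, 54) = 76
K (MAX): max(6, 2) = 6
L (MAX): max(34, 97) = 97
J (MIN): min(6, 97) = 6
N (MAX): max(40, 48) = 48
O (MAX): max(2, 34) = 34
M (MIN): min(48, 34) = 34
I (MAX): max(6, 34) = 34
Root (MIN): min(76, 34) = 34

34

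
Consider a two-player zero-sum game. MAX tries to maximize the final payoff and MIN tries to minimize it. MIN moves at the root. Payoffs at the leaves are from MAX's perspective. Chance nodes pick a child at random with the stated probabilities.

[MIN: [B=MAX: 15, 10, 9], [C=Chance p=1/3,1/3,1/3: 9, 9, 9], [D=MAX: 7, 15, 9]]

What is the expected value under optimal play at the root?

B (MAX): max(15, 10, 9) = 15
C (Chance): 1/3·9 + 1/3·9 + 1/3·9 = 9
D (MAX): max(7, 15, 9) = 15
Root (MIN): min(15, 9, 15) = 9

9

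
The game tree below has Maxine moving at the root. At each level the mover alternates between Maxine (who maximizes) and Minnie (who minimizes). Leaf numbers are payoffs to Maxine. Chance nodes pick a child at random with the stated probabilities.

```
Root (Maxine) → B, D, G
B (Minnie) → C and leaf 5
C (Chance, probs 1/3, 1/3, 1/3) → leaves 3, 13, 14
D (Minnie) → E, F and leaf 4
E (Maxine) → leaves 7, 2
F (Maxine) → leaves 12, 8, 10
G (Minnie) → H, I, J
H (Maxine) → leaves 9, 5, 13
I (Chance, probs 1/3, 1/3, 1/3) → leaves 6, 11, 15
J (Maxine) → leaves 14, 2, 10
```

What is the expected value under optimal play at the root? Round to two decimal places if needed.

C (Chance): 1/3·3 + 1/3·13 + 1/3·14 = 10
B (Minnie): min(10, 5) = 5
E (Maxine): max(7, 2) = 7
F (Maxine): max(12, 8, 10) = 12
D (Minnie): min(7, 12, 4) = 4
H (Maxine): max(9, 5, 13) = 13
I (Chance): 1/3·6 + 1/3·11 + 1/3·15 = 10.67
J (Maxine): max(14, 2, 10) = 14
G (Minnie): min(13, 10.67, 14) = 10.67
Root (Maxine): max(5, 4, 10.67) = 10.67

10.67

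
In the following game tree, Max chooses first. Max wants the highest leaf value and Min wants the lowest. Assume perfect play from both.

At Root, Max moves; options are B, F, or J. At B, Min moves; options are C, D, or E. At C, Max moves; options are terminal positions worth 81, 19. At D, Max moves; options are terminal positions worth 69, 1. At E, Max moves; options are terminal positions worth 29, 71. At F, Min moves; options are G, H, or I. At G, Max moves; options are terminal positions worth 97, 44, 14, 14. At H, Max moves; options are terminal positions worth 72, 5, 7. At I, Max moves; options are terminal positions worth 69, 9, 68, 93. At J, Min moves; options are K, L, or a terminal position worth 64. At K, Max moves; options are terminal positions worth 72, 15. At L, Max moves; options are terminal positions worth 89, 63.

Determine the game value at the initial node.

72

C (Max): max(81, 19) = 81
D (Max): max(69, 1) = 69
E (Max): max(29, 71) = 71
B (Min): min(81, 69, 71) = 69
G (Max): max(97, 44, 14, 14) = 97
H (Max): max(72, 5, 7) = 72
I (Max): max(69, 9, 68, 93) = 93
F (Min): min(97, 72, 93) = 72
K (Max): max(72, 15) = 72
L (Max): max(89, 63) = 89
J (Min): min(72, 89, 64) = 64
Root (Max): max(69, 72, 64) = 72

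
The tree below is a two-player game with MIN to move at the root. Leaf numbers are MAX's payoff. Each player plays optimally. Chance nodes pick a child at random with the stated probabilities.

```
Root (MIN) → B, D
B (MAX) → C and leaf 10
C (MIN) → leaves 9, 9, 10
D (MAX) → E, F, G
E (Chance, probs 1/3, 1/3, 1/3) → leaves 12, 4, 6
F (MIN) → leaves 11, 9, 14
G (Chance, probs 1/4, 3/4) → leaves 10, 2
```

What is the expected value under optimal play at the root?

C (MIN): min(9, 9, 10) = 9
B (MAX): max(9, 10) = 10
E (Chance): 1/3·12 + 1/3·4 + 1/3·6 = 7.33
F (MIN): min(11, 9, 14) = 9
G (Chance): 1/4·10 + 3/4·2 = 4
D (MAX): max(7.33, 9, 4) = 9
Root (MIN): min(10, 9) = 9

9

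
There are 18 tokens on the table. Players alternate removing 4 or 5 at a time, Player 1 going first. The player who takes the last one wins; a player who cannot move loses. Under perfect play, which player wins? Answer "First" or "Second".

Second

Mark each pile size as W (mover wins) or L (mover loses):
i:   0  1  2  3  4  5  6  7  8  9 10 11 12 13 14 15 16 17 18
     L  L  L  L  W  W  W  W  W  L  L  L  L  W  W  W  W  W  L
Position 18 is L, so the second player wins.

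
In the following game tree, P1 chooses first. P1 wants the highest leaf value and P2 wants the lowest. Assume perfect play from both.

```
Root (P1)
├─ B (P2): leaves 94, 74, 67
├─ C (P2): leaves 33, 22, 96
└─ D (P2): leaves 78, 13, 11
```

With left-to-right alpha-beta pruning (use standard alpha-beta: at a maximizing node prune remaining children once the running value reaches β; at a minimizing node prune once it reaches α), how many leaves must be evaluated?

6

B [α=-∞,β=+∞]: v=67
C [α=67,β=+∞]: v=33 after child 1 ≤ α → α-cutoff, skip 2
D [α=67,β=+∞]: v=13 after child 2 ≤ α → α-cutoff, skip 1
Root [α=-∞,β=+∞]: v=67
Leaves evaluated: 6 of 9.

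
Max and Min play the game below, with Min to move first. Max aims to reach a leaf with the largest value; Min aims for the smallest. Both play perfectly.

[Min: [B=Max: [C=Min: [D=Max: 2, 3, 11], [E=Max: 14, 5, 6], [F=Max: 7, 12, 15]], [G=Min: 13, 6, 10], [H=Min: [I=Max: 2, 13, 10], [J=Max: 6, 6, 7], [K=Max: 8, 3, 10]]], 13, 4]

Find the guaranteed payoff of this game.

4

D (Max): max(2, 3, 11) = 11
E (Max): max(14, 5, 6) = 14
F (Max): max(7, 12, 15) = 15
C (Min): min(11, 14, 15) = 11
G (Min): min(13, 6, 10) = 6
I (Max): max(2, 13, 10) = 13
J (Max): max(6, 6, 7) = 7
K (Max): max(8, 3, 10) = 10
H (Min): min(13, 7, 10) = 7
B (Max): max(11, 6, 7) = 11
Root (Min): min(11, 13, 4) = 4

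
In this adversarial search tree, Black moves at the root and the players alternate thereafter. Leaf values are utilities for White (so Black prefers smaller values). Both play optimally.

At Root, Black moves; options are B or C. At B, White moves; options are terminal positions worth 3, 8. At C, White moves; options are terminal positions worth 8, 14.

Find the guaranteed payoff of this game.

8

B (White): max(3, 8) = 8
C (White): max(8, 14) = 14
Root (Black): min(8, 14) = 8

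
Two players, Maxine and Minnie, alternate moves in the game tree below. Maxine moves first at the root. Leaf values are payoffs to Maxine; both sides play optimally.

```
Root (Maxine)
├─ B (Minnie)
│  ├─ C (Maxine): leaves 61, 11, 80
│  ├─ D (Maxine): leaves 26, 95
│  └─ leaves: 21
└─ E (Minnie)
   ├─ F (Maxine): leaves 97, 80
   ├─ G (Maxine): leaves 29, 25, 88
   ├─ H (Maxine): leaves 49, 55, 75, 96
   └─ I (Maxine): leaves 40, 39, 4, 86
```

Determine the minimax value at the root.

C (Maxine): max(61, 11, 80) = 80
D (Maxine): max(26, 95) = 95
B (Minnie): min(80, 95, 21) = 21
F (Maxine): max(97, 80) = 97
G (Maxine): max(29, 25, 88) = 88
H (Maxine): max(49, 55, 75, 96) = 96
I (Maxine): max(40, 39, 4, 86) = 86
E (Minnie): min(97, 88, 96, 86) = 86
Root (Maxine): max(21, 86) = 86

86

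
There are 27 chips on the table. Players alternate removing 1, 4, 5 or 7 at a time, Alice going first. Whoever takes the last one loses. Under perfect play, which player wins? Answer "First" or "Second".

Second

i:   0  1  2  3  4  5  6  7  8  9 10 11 12 13 14 15 16 17 18 19 20 21 22 23 24 25 26 27
     W  L  W  L  W  W  W  W  W  L  W  L  W  W  W  W  W  L  W  L  W  W  W  W  W  L  W  L
Position 27 is L, so the second player wins.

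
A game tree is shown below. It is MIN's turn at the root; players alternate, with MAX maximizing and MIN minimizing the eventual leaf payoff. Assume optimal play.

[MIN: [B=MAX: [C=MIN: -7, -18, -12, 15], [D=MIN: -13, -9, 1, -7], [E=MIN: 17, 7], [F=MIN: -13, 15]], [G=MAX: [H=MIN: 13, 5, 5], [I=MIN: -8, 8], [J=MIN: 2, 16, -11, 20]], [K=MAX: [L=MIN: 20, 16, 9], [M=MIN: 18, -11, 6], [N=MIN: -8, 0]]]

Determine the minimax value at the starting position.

C (MIN): min(-7, -18, -12, 15) = -18
D (MIN): min(-13, -9, 1, -7) = -13
E (MIN): min(17, 7) = 7
F (MIN): min(-13, 15) = -13
B (MAX): max(-18, -13, 7, -13) = 7
H (MIN): min(13, 5, 5) = 5
I (MIN): min(-8, 8) = -8
J (MIN): min(2, 16, -11, 20) = -11
G (MAX): max(5, -8, -11) = 5
L (MIN): min(20, 16, 9) = 9
M (MIN): min(18, -11, 6) = -11
N (MIN): min(-8, 0) = -8
K (MAX): max(9, -11, -8) = 9
Root (MIN): min(7, 5, 9) = 5

5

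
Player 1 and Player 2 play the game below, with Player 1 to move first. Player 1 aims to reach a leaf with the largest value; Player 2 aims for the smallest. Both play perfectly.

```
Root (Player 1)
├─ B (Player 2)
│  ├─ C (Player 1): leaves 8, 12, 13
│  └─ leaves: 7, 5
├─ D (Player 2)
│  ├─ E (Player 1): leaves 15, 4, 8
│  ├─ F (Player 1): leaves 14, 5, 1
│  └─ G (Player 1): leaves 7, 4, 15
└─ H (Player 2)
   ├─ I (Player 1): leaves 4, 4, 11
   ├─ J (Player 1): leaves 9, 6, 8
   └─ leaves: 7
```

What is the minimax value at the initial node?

14

C (Player 1): max(8, 12, 13) = 13
B (Player 2): min(13, 7, 5) = 5
E (Player 1): max(15, 4, 8) = 15
F (Player 1): max(14, 5, 1) = 14
G (Player 1): max(7, 4, 15) = 15
D (Player 2): min(15, 14, 15) = 14
I (Player 1): max(4, 4, 11) = 11
J (Player 1): max(9, 6, 8) = 9
H (Player 2): min(11, 9, 7) = 7
Root (Player 1): max(5, 14, 7) = 14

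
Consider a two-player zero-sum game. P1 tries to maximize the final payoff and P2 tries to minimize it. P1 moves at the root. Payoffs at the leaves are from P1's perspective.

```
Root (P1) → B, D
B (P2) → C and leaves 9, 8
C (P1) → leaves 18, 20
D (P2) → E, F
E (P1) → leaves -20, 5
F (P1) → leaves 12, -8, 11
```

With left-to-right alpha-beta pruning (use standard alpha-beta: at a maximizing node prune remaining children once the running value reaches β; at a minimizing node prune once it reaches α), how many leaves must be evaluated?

C [α=-∞,β=+∞]: v=20
B [α=-∞,β=+∞]: v=8
E [α=8,β=+∞]: v=5
D [α=8,β=+∞]: v=5 after child 1 ≤ α → α-cutoff, skip 1
Root [α=-∞,β=+∞]: v=8
Leaves evaluated: 6 of 9.

6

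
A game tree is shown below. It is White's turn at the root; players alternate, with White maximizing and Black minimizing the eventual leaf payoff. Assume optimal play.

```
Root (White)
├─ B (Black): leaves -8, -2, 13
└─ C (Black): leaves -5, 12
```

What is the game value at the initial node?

-5

B (Black): min(-8, -2, 13) = -8
C (Black): min(-5, 12) = -5
Root (White): max(-8, -5) = -5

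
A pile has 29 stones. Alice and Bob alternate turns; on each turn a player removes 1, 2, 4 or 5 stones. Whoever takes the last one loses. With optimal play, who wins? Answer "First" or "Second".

i:   0  1  2  3  4  5  6  7  8  9 10 11 12 13 14 15 16 17 18 19 20 21 22 23 24 25 26 27 28 29
     W  L  W  W  L  W  W  L  W  W  L  W  W  L  W  W  L  W  W  L  W  W  L  W  W  L  W  W  L  W
Position 29 is W, so the first player wins.

First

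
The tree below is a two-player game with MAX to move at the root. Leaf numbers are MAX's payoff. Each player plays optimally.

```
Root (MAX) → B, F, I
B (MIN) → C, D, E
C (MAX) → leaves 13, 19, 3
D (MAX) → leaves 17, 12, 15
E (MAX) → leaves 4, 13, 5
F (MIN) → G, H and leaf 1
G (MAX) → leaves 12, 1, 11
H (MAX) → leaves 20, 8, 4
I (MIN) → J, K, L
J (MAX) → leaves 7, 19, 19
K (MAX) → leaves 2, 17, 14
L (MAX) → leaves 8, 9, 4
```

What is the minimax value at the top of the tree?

C (MAX): max(13, 19, 3) = 19
D (MAX): max(17, 12, 15) = 17
E (MAX): max(4, 13, 5) = 13
B (MIN): min(19, 17, 13) = 13
G (MAX): max(12, 1, 11) = 12
H (MAX): max(20, 8, 4) = 20
F (MIN): min(12, 20, 1) = 1
J (MAX): max(7, 19, 19) = 19
K (MAX): max(2, 17, 14) = 17
L (MAX): max(8, 9, 4) = 9
I (MIN): min(19, 17, 9) = 9
Root (MAX): max(13, 1, 9) = 13

13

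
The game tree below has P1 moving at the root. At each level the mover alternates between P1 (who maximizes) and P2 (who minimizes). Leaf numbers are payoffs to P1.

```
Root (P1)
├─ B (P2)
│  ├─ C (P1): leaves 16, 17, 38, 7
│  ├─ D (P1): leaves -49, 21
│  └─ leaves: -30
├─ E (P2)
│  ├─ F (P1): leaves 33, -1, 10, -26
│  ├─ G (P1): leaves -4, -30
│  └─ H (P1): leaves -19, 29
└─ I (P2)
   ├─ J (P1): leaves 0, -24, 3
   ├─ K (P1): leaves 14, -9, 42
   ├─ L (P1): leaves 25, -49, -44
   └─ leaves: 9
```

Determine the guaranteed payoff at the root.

3

C (P1): max(16, 17, 38, 7) = 38
D (P1): max(-49, 21) = 21
B (P2): min(38, 21, -30) = -30
F (P1): max(33, -1, 10, -26) = 33
G (P1): max(-4, -30) = -4
H (P1): max(-19, 29) = 29
E (P2): min(33, -4, 29) = -4
J (P1): max(0, -24, 3) = 3
K (P1): max(14, -9, 42) = 42
L (P1): max(25, -49, -44) = 25
I (P2): min(3, 42, 25, 9) = 3
Root (P1): max(-30, -4, 3) = 3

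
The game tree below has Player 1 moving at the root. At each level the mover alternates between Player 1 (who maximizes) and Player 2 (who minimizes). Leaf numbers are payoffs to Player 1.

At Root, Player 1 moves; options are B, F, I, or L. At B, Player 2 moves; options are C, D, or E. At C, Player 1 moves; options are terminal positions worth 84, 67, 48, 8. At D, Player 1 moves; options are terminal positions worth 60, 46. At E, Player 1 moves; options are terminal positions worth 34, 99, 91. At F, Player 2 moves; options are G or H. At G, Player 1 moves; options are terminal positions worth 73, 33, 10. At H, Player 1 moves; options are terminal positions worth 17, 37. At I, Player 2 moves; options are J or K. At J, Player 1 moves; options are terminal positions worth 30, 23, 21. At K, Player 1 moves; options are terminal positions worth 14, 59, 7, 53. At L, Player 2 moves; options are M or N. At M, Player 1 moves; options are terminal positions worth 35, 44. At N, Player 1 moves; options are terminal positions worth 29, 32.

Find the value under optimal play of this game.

C (Player 1): max(84, 67, 48, 8) = 84
D (Player 1): max(60, 46) = 60
E (Player 1): max(34, 99, 91) = 99
B (Player 2): min(84, 60, 99) = 60
G (Player 1): max(73, 33, 10) = 73
H (Player 1): max(17, 37) = 37
F (Player 2): min(73, 37) = 37
J (Player 1): max(30, 23, 21) = 30
K (Player 1): max(14, 59, 7, 53) = 59
I (Player 2): min(30, 59) = 30
M (Player 1): max(35, 44) = 44
N (Player 1): max(29, 32) = 32
L (Player 2): min(44, 32) = 32
Root (Player 1): max(60, 37, 30, 32) = 60

60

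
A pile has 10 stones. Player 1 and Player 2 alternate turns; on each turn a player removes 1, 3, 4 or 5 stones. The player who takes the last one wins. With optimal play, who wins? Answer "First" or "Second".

i:   0  1  2  3  4  5  6  7  8  9 10
     L  W  L  W  W  W  W  W  L  W  L
Position 10 is L, so the second player wins.

Second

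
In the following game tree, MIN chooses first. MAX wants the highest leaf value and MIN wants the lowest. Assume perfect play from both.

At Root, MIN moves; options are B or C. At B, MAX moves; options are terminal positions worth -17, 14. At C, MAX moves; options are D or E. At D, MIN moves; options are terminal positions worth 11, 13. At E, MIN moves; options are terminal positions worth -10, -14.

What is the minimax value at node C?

D: min(11, 13) = 11
E: min(-10, -14) = -14
C: max(11, -14) = 11

11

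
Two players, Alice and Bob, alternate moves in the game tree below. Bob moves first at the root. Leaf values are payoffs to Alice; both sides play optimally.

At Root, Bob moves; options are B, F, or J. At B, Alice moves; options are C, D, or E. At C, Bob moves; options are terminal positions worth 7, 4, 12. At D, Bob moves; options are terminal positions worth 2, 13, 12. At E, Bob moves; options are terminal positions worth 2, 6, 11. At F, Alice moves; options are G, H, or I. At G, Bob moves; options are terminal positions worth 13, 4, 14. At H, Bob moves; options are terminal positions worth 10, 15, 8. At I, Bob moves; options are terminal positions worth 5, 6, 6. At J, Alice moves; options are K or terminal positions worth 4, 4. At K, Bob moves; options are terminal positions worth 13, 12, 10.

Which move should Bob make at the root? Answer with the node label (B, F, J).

B

C (Bob): min(7, 4, 12) = 4
D (Bob): min(2, 13, 12) = 2
E (Bob): min(2, 6, 11) = 2
B (Alice): max(4, 2, 2) = 4
G (Bob): min(13, 4, 14) = 4
H (Bob): min(10, 15, 8) = 8
I (Bob): min(5, 6, 6) = 5
F (Alice): max(4, 8, 5) = 8
K (Bob): min(13, 12, 10) = 10
J (Alice): max(10, 4, 4) = 10
Root (Bob): min(4, 8, 10) = 4
Bob picks the child with the lowest value: B (value 4).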